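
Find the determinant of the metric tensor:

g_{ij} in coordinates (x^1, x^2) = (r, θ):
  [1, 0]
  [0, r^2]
For a 2×2 metric: det(g) = g_{11}·g_{22} - g_{12}·g_{21}
= (1)·(r^2) - (0)·(0)
= r^2 - 0
det(g) = r^2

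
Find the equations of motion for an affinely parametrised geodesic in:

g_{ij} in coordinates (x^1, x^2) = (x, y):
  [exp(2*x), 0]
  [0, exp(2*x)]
Geodesic equation: d^2x^k/dλ^2 + Γ^k_{ij} (dx^i/dλ)(dx^j/dλ) = 0.
Non-zero Christoffel symbols:
Γ^x_{x x} = 1
Γ^x_{y y} = -1
Γ^y_{x y} = 1
Substituting (the symmetric pair Γ^k_{ij}, Γ^k_{ji} combines into a factor 2):
d^2x/dλ^2 + (dx/dλ)^2 - (dy/dλ)^2 = 0
d^2y/dλ^2 + 2 (dx/dλ)(dy/dλ) = 0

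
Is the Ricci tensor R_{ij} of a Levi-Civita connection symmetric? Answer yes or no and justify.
R_{ij} = R^k_{ikj}; the pair symmetry R_{kilj} = R_{ljki} gives R_{ij} = R_{ji}.
Yes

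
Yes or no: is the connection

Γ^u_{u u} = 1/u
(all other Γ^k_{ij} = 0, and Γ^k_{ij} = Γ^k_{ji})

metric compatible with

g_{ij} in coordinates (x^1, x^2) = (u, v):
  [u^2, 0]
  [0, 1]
Using ∇_k g_{ij} = ∂_k g_{ij} - Γ^m_{ki} g_{mj} - Γ^m_{kj} g_{im}:
e.g. ∇_u g_{uu} = (2*u) - (u) - (u) = 0
Every component ∇_k g_{ij} vanishes: the connection is metric compatible.
Yes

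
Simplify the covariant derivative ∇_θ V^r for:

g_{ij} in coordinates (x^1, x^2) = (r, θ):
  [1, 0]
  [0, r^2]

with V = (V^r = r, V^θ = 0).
Non-zero Christoffel symbols:
Γ^r_{θ θ} = -r
Γ^θ_{r θ} = 1/r
∇_θ V^r = ∂_θ V^r + Γ^r_{θ j} V^j
  = (0) + (0)(r) + (-r)(0)
  = 0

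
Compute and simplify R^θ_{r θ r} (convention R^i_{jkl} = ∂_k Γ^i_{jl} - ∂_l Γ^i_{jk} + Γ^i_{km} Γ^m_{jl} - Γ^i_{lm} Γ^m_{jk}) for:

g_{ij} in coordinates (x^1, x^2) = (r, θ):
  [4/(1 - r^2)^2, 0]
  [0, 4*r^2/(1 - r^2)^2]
Non-zero Christoffel symbols (Γ^k_{ij} = Γ^k_{ji}):
Γ^r_{r r} = 2*r/(1 - r^2)
Γ^r_{θ θ} = (r^3 + r)/(r^2 - 1)
Γ^θ_{r θ} = (-r^2 - 1)/(r^3 - r)
R^θ_{r θ r} = ∂_θ Γ^θ_{r r} - ∂_r Γ^θ_{r θ} + Γ^θ_{θ m} Γ^m_{r r} - Γ^θ_{r m} Γ^m_{r θ}
  = (0) - ((r^4 + 4*r^2 - 1)/(r^3 - r)^2) + (2*(r^2 + 1)/(r^2 - 1)^2) - ((r^2 + 1)^2/(r^3 - r)^2) = -4/(r^2 - 1)^2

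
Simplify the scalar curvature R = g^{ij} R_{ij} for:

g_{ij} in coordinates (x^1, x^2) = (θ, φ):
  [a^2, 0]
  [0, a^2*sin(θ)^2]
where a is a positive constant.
Non-zero Christoffel symbols (Γ^k_{ij} = Γ^k_{ji}):
Γ^θ_{φ φ} = -sin(2*θ)/2
Γ^φ_{θ φ} = 1/tan(θ)
Ricci tensor (R_{ij} = R^k_{ikj}): R_{θθ} = 1, R_{θφ} = 0, R_{φφ} = sin(θ)^2
Inverse metric: g^{θθ} = 1/a^2, g^{φφ} = 1/(a^2*sin(θ)^2)
R = g^{ij} R_{ij} = (1/a^2)(1) + (1/(a^2*sin(θ)^2))(sin(θ)^2) = 2/a^2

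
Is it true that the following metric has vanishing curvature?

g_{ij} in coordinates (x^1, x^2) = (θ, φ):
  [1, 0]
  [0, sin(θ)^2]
Non-zero Christoffel symbols:
Γ^θ_{φ φ} = -sin(2*θ)/2
Γ^φ_{θ φ} = 1/tan(θ)
Ricci tensor: R_{θθ} = 1, R_{θφ} = 0, R_{φφ} = sin(θ)^2
The Ricci tensor is non-zero, so the Riemann tensor is non-zero: not flat.
No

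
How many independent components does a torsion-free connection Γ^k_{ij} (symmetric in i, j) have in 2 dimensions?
Γ^k_{ij} has n choices for the upper index and n(n+1)/2 independent symmetric lower index pairs.
Total = 2 × 2×3/2 = 2 × 3 = 6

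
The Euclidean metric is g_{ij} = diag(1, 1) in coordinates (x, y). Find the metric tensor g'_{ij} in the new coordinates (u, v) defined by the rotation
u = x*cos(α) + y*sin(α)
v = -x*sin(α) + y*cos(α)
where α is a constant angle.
Invert the transformation: x = u*cos(α) - v*sin(α), y = u*sin(α) + v*cos(α)
g'_{ij} = (∂x^k/∂x'^i)(∂x^l/∂x'^j) g_{kl}; with g_{kl} = δ_{kl} this is Σ_k (∂x^k/∂x'^i)(∂x^k/∂x'^j).
Jacobian: ∂x/∂u = cos(α), ∂x/∂v = -sin(α), ∂y/∂u = sin(α), ∂y/∂v = cos(α)
g'_{uu} = (cos(α))(cos(α)) + (sin(α))(sin(α)) = 1
g'_{uv} = (cos(α))(-sin(α)) + (sin(α))(cos(α)) = 0
g'_{vv} = (-sin(α))(-sin(α)) + (cos(α))(cos(α)) = 1
g'_{ij} = diag(1, 1)
The Euclidean metric is invariant under rotations.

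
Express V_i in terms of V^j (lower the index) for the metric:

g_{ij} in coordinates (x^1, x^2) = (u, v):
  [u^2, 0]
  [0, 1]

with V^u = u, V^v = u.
V_i = g_{ij} V^j:
V_u = (u^2)(u) + (0)(u) = u^3
V_v = (0)(u) + (1)(u) = u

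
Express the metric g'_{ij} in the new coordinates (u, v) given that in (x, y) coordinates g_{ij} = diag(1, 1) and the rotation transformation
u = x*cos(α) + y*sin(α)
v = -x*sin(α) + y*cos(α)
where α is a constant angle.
Invert the transformation: x = u*cos(α) - v*sin(α), y = u*sin(α) + v*cos(α)
g'_{ij} = (∂x^k/∂x'^i)(∂x^l/∂x'^j) g_{kl}; with g_{kl} = δ_{kl} this is Σ_k (∂x^k/∂x'^i)(∂x^k/∂x'^j).
Jacobian: ∂x/∂u = cos(α), ∂x/∂v = -sin(α), ∂y/∂u = sin(α), ∂y/∂v = cos(α)
g'_{uu} = (cos(α))(cos(α)) + (sin(α))(sin(α)) = 1
g'_{uv} = (cos(α))(-sin(α)) + (sin(α))(cos(α)) = 0
g'_{vv} = (-sin(α))(-sin(α)) + (cos(α))(cos(α)) = 1
g'_{ij} = diag(1, 1)
The Euclidean metric is invariant under rotations.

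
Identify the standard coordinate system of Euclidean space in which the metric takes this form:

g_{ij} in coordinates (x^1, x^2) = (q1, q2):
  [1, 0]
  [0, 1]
All components are constant and the metric is the identity, i.e. orthonormal rectilinear coordinates.
Cartesian (2D) coordinates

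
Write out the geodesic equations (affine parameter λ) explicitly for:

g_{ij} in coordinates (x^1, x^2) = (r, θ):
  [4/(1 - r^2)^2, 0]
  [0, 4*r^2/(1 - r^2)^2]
Geodesic equation: d^2x^k/dλ^2 + Γ^k_{ij} (dx^i/dλ)(dx^j/dλ) = 0.
Non-zero Christoffel symbols:
Γ^r_{r r} = 2*r/(1 - r^2)
Γ^r_{θ θ} = (r^3 + r)/(r^2 - 1)
Γ^θ_{r θ} = (-r^2 - 1)/(r^3 - r)
Substituting (the symmetric pair Γ^k_{ij}, Γ^k_{ji} combines into a factor 2):
d^2r/dλ^2 + (2*r/(1 - r^2)) (dr/dλ)^2 + ((r^3 + r)/(r^2 - 1)) (dθ/dλ)^2 = 0
d^2θ/dλ^2 + ((-2*r^2 - 2)/(r^3 - r)) (dr/dλ)(dθ/dλ) = 0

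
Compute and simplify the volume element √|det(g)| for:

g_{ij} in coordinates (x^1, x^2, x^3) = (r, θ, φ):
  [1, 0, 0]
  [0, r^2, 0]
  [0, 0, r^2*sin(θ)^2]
det(g) = r^4*sin(θ)^2
√|det(g)| = r^2*sin(θ) (taking 0 < θ < π so that |sin(θ)| = sin(θ))
Volume element: dV = r^2*sin(θ) dr dθ dφ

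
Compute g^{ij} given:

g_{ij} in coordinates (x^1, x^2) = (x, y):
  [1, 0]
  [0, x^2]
The metric is diagonal, so g^{ij} is diagonal with entries 1/g_{ii}: diag(1, 1/(x^2)).
g^{ij}:
  [1, 0]
  [0, 1/x^2]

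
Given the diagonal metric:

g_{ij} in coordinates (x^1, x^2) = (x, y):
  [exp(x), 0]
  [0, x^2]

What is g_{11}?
With x^1 = x, x^2 = y, g_{11} = g_{xx} is the row-1, column-1 entry of the matrix.
g_{11} = exp(x)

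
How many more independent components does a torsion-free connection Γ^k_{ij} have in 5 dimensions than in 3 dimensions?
Independent components in n dimensions: n × n(n+1)/2 = n^2(n+1)/2.
5D: 5 × 15 = 75
3D: 3 × 6 = 18
Difference = 75 - 18 = 57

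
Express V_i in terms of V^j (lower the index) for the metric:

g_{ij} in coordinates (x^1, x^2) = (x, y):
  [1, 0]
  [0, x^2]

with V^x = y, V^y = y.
V_i = g_{ij} V^j:
V_x = (1)(y) + (0)(y) = y
V_y = (0)(y) + (x^2)(y) = x^2*y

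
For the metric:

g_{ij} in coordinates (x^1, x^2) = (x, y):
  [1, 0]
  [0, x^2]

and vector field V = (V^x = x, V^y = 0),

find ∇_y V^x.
Non-zero Christoffel symbols:
Γ^x_{y y} = -x
Γ^y_{x y} = 1/x
∇_y V^x = ∂_y V^x + Γ^x_{y j} V^j
  = (0) + (0)(x) + (-x)(0)
  = 0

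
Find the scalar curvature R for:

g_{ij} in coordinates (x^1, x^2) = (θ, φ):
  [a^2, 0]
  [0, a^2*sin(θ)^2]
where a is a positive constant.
Non-zero Christoffel symbols (Γ^k_{ij} = Γ^k_{ji}):
Γ^θ_{φ φ} = -sin(2*θ)/2
Γ^φ_{θ φ} = 1/tan(θ)
Ricci tensor (R_{ij} = R^k_{ikj}): R_{θθ} = 1, R_{θφ} = 0, R_{φφ} = sin(θ)^2
Inverse metric: g^{θθ} = 1/a^2, g^{φφ} = 1/(a^2*sin(θ)^2)
R = g^{ij} R_{ij} = (1/a^2)(1) + (1/(a^2*sin(θ)^2))(sin(θ)^2) = 2/a^2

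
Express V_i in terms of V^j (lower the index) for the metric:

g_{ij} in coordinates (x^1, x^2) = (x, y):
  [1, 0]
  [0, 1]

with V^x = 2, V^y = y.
V_i = g_{ij} V^j:
V_x = (1)(2) + (0)(y) = 2
V_y = (0)(2) + (1)(y) = y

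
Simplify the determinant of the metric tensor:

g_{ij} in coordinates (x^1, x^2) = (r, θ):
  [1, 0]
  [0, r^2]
For a 2×2 metric: det(g) = g_{11}·g_{22} - g_{12}·g_{21}
= (1)·(r^2) - (0)·(0)
= r^2 - 0
det(g) = r^2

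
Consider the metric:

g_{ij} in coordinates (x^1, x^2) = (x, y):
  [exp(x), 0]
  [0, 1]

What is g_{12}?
With x^1 = x, x^2 = y, g_{12} = g_{xy} is the row-1, column-2 entry of the matrix.
g_{12} = 0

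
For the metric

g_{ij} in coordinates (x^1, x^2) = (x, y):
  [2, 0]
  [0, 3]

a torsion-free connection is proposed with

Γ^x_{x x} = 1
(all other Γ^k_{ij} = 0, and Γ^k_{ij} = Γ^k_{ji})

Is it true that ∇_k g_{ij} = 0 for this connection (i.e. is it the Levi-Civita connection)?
Using ∇_k g_{ij} = ∂_k g_{ij} - Γ^m_{ki} g_{mj} - Γ^m_{kj} g_{im}:
∇_x g_{xx} = (0) - (2) - (2) = -4 ≠ 0
So the connection is not metric compatible (it is not the Levi-Civita connection).
No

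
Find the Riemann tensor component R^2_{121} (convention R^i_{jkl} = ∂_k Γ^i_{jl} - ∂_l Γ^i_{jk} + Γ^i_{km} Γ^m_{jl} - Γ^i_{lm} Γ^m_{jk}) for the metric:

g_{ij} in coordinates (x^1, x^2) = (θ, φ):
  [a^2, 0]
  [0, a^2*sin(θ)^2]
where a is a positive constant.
Non-zero Christoffel symbols (Γ^k_{ij} = Γ^k_{ji}):
Γ^θ_{φ φ} = -sin(2*θ)/2
Γ^φ_{θ φ} = 1/tan(θ)
R^φ_{θ φ θ} = ∂_φ Γ^φ_{θ θ} - ∂_θ Γ^φ_{θ φ} + Γ^φ_{φ m} Γ^m_{θ θ} - Γ^φ_{θ m} Γ^m_{θ φ}
  = (0) - (-1/sin(θ)^2) + (0) - (1/tan(θ)^2) = 1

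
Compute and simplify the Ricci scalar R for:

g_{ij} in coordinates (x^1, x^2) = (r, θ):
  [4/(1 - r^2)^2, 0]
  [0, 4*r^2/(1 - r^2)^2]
Non-zero Christoffel symbols (Γ^k_{ij} = Γ^k_{ji}):
Γ^r_{r r} = 2*r/(1 - r^2)
Γ^r_{θ θ} = (r^3 + r)/(r^2 - 1)
Γ^θ_{r θ} = (-r^2 - 1)/(r^3 - r)
Ricci tensor (R_{ij} = R^k_{ikj}): R_{rr} = -4/(r^2 - 1)^2, R_{rθ} = 0, R_{θθ} = -4*r^2/(r^2 - 1)^2
Inverse metric: g^{rr} = (1 - r^2)^2/4, g^{θθ} = (1 - r^2)^2/(4*r^2)
R = g^{ij} R_{ij} = ((1 - r^2)^2/4)(-4/(r^2 - 1)^2) + ((1 - r^2)^2/(4*r^2))(-4*r^2/(r^2 - 1)^2) = -2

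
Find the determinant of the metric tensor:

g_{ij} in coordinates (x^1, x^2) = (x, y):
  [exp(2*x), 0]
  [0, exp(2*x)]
For a 2×2 metric: det(g) = g_{11}·g_{22} - g_{12}·g_{21}
= (exp(2*x))·(exp(2*x)) - (0)·(0)
= exp(4*x) - 0
det(g) = exp(4*x)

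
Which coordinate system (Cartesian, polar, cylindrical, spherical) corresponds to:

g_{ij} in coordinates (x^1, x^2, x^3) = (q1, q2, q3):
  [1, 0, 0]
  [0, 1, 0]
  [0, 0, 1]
All components are constant and the metric is the identity, i.e. orthonormal rectilinear coordinates.
Cartesian (3D) coordinates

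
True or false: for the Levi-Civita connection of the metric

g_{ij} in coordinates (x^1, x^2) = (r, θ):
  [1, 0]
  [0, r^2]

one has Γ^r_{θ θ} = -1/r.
Γ^r_{θ θ} = (1/2) g^{rr} (∂_θ g_{rθ} + ∂_θ g_{rθ} - ∂_r g_{θθ}) = (1/2)(1)((0) + (0) - (2*r)) = -r
This differs from the proposed value -1/r.
False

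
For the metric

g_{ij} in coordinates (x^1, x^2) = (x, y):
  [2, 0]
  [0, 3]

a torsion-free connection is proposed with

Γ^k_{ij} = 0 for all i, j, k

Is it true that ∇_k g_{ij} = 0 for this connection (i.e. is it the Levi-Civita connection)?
Using ∇_k g_{ij} = ∂_k g_{ij} - Γ^m_{ki} g_{mj} - Γ^m_{kj} g_{im}:
e.g. ∇_y g_{yy} = (0) - (0) - (0) = 0
Every component ∇_k g_{ij} vanishes: the connection is metric compatible.
Yes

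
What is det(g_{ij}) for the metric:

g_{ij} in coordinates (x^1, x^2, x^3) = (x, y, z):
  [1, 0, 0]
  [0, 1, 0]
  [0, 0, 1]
Diagonal metric: det(g) = g_{11}·g_{22}·g_{33}
= (1)·(1)·(1)
det(g) = 1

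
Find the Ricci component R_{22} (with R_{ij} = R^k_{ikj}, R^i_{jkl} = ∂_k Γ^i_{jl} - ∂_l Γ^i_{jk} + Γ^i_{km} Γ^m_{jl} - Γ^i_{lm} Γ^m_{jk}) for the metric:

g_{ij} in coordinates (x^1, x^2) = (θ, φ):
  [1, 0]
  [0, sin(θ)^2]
Non-zero Christoffel symbols (Γ^k_{ij} = Γ^k_{ji}):
Γ^θ_{φ φ} = -sin(2*θ)/2
Γ^φ_{θ φ} = 1/tan(θ)
R^θ_{φ θ φ} = ∂_θ Γ^θ_{φ φ} - ∂_φ Γ^θ_{φ θ} + Γ^θ_{θ m} Γ^m_{φ φ} - Γ^θ_{φ m} Γ^m_{φ θ}
  = (-cos(2*θ)) - (0) + (0) - (-cos(θ)^2) = sin(θ)^2
R^φ_{φ φ φ} = 0 (a repeated index in an antisymmetric pair)
R_{φφ} = R^θ_{φ θ φ} + R^φ_{φ φ φ} = (sin(θ)^2) + (0) = sin(θ)^2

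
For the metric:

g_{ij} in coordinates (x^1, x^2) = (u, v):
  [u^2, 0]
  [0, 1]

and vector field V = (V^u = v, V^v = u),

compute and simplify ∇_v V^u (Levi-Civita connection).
Non-zero Christoffel symbols:
Γ^u_{u u} = 1/u
∇_v V^u = ∂_v V^u + Γ^u_{v j} V^j
  = (1) + (0)(v) + (0)(u)
  = 1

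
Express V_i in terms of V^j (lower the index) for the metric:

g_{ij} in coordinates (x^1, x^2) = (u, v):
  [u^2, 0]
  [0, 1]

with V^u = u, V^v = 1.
V_i = g_{ij} V^j:
V_u = (u^2)(u) + (0)(1) = u^3
V_v = (0)(u) + (1)(1) = 1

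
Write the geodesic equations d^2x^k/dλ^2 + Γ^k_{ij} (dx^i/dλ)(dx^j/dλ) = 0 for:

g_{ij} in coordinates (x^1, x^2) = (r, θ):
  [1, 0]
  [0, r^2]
Geodesic equation: d^2x^k/dλ^2 + Γ^k_{ij} (dx^i/dλ)(dx^j/dλ) = 0.
Non-zero Christoffel symbols:
Γ^r_{θ θ} = -r
Γ^θ_{r θ} = 1/r
Substituting (the symmetric pair Γ^k_{ij}, Γ^k_{ji} combines into a factor 2):
d^2r/dλ^2 - r (dθ/dλ)^2 = 0
d^2θ/dλ^2 + (2/r) (dr/dλ)(dθ/dλ) = 0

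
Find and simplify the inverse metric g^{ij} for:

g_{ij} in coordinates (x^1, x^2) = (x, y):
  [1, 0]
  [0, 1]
The metric is diagonal, so g^{ij} is diagonal with entries 1/g_{ii}: diag(1, 1).
g^{ij}:
  [1, 0]
  [0, 1]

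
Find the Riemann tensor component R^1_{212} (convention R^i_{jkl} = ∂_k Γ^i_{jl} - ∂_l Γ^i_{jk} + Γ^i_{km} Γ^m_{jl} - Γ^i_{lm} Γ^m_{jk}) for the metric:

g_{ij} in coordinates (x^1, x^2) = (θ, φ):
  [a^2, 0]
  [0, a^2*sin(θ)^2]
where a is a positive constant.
Non-zero Christoffel symbols (Γ^k_{ij} = Γ^k_{ji}):
Γ^θ_{φ φ} = -sin(2*θ)/2
Γ^φ_{θ φ} = 1/tan(θ)
R^θ_{φ θ φ} = ∂_θ Γ^θ_{φ φ} - ∂_φ Γ^θ_{φ θ} + Γ^θ_{θ m} Γ^m_{φ φ} - Γ^θ_{φ m} Γ^m_{φ θ}
  = (-cos(2*θ)) - (0) + (0) - (-cos(θ)^2) = sin(θ)^2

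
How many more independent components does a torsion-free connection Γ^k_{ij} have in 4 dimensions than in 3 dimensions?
Independent components in n dimensions: n × n(n+1)/2 = n^2(n+1)/2.
4D: 4 × 10 = 40
3D: 3 × 6 = 18
Difference = 40 - 18 = 22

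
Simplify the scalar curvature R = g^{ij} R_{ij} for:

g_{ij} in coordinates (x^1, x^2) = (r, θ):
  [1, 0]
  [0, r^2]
Non-zero Christoffel symbols (Γ^k_{ij} = Γ^k_{ji}):
Γ^r_{θ θ} = -r
Γ^θ_{r θ} = 1/r
Ricci tensor (R_{ij} = R^k_{ikj}): R_{rr} = 0, R_{rθ} = 0, R_{θθ} = 0
Inverse metric: g^{rr} = 1, g^{θθ} = 1/r^2
R = g^{ij} R_{ij} = (1)(0) + (1/r^2)(0) = 0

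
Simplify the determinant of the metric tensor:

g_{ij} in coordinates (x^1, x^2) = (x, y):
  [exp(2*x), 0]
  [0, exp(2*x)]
For a 2×2 metric: det(g) = g_{11}·g_{22} - g_{12}·g_{21}
= (exp(2*x))·(exp(2*x)) - (0)·(0)
= exp(4*x) - 0
det(g) = exp(4*x)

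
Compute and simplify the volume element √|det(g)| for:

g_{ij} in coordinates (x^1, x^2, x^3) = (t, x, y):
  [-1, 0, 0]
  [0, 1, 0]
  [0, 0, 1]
det(g) = -1
√|det(g)| = 1
Volume element: dV = 1 dt dx dy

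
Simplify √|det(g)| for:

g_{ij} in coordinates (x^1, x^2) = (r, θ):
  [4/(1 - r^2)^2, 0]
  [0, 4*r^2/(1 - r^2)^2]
det(g) = 16*r^2/(1 - r^2)^4
√|det(g)| = 4*r/(r^2 - 1)^2
Volume element: dV = 4*r/(r^2 - 1)^2 dr dθ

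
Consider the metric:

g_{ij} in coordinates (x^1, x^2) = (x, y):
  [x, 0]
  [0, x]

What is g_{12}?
With x^1 = x, x^2 = y, g_{12} = g_{xy} is the row-1, column-2 entry of the matrix.
g_{12} = 0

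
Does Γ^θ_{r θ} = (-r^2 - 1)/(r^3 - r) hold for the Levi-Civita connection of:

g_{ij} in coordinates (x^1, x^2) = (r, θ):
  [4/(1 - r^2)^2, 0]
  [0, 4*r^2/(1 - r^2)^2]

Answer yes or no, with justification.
Γ^θ_{r θ} = (1/2) g^{θθ} (∂_r g_{θθ} + ∂_θ g_{θr} - ∂_θ g_{rθ}) = (1/2)((1 - r^2)^2/(4*r^2))((-8*(r^3 + r)/(r^2 - 1)^3) + (0) - (0)) = (-r^2 - 1)/(r^3 - r)
This equals the proposed value (-r^2 - 1)/(r^3 - r).
Yes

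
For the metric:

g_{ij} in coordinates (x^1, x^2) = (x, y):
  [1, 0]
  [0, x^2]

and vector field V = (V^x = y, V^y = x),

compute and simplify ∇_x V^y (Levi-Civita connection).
Non-zero Christoffel symbols:
Γ^x_{y y} = -x
Γ^y_{x y} = 1/x
∇_x V^y = ∂_x V^y + Γ^y_{x j} V^j
  = (1) + (0)(y) + (1/x)(x)
  = 2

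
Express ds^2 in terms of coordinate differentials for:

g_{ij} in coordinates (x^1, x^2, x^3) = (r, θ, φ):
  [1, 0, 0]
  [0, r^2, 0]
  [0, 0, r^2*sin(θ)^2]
ds^2 = g_{ij} dx^i dx^j; only the non-zero components contribute.
ds^2 = dr^2 + r^2 dθ^2 + r^2*sin(θ)^2 dφ^2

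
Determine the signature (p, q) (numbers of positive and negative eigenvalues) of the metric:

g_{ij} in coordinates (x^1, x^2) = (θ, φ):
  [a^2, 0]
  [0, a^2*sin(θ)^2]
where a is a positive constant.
The metric is diagonal, so its eigenvalues are the diagonal entries: a^2, a^2*sin(θ)^2 (at a generic point, where coordinate-dependent entries are positive).
2 positive, 0 negative.
(2, 0) - Riemannian (positive definite)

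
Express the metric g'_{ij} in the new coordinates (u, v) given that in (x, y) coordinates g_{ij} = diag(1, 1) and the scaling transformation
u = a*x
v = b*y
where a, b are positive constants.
Invert the transformation: x = u/a, y = v/b
g'_{ij} = (∂x^k/∂x'^i)(∂x^l/∂x'^j) g_{kl}; with g_{kl} = δ_{kl} this is Σ_k (∂x^k/∂x'^i)(∂x^k/∂x'^j).
Jacobian: ∂x/∂u = 1/a, ∂x/∂v = 0, ∂y/∂u = 0, ∂y/∂v = 1/b
g'_{uu} = (1/a)(1/a) + (0)(0) = 1/a^2
g'_{uv} = (1/a)(0) + (0)(1/b) = 0
g'_{vv} = (0)(0) + (1/b)(1/b) = 1/b^2
g'_{ij} = diag(1/a^2, 1/b^2)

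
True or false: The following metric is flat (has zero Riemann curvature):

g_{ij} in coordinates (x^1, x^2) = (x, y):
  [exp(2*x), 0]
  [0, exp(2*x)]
Non-zero Christoffel symbols:
Γ^x_{x x} = 1
Γ^x_{y y} = -1
Γ^y_{x y} = 1
Ricci tensor: R_{xx} = 0, R_{xy} = 0, R_{yy} = 0
All R_{ij} vanish; in 2 dimensions the Riemann tensor is fully determined by the Ricci tensor, so R^i_{jkl} = 0: the metric is flat (curvilinear coordinates on flat space).
True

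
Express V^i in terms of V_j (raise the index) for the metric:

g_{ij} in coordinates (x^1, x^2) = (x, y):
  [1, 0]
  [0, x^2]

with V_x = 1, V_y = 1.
Inverse metric (diagonal): g^{xx} = 1, g^{yy} = 1/x^2
V^i = g^{ij} V_j:
V^x = (1)(1) + (0)(1) = 1
V^y = (0)(1) + (1/x^2)(1) = 1/x^2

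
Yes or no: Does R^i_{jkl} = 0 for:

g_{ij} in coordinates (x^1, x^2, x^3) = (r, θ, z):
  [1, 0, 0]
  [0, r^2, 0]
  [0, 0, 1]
Non-zero Christoffel symbols:
Γ^r_{θ θ} = -r
Γ^θ_{r θ} = 1/r
Ricci tensor: R_{rr} = 0, R_{rθ} = 0, R_{rz} = 0, R_{θθ} = 0, R_{θz} = 0, R_{zz} = 0
All R_{ij} vanish; in 3 dimensions the Riemann tensor is fully determined by the Ricci tensor, so R^i_{jkl} = 0: the metric is flat (curvilinear coordinates on flat space).
Yes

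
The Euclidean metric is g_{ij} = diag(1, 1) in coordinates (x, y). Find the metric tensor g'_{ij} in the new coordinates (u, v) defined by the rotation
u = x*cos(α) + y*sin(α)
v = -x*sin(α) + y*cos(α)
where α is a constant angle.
Invert the transformation: x = u*cos(α) - v*sin(α), y = u*sin(α) + v*cos(α)
g'_{ij} = (∂x^k/∂x'^i)(∂x^l/∂x'^j) g_{kl}; with g_{kl} = δ_{kl} this is Σ_k (∂x^k/∂x'^i)(∂x^k/∂x'^j).
Jacobian: ∂x/∂u = cos(α), ∂x/∂v = -sin(α), ∂y/∂u = sin(α), ∂y/∂v = cos(α)
g'_{uu} = (cos(α))(cos(α)) + (sin(α))(sin(α)) = 1
g'_{uv} = (cos(α))(-sin(α)) + (sin(α))(cos(α)) = 0
g'_{vv} = (-sin(α))(-sin(α)) + (cos(α))(cos(α)) = 1
g'_{ij} = diag(1, 1)
The Euclidean metric is invariant under rotations.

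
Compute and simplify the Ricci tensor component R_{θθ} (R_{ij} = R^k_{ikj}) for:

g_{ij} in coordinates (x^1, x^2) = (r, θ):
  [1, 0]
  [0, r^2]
Non-zero Christoffel symbols (Γ^k_{ij} = Γ^k_{ji}):
Γ^r_{θ θ} = -r
Γ^θ_{r θ} = 1/r
R^r_{θ r θ} = ∂_r Γ^r_{θ θ} - ∂_θ Γ^r_{θ r} + Γ^r_{r m} Γ^m_{θ θ} - Γ^r_{θ m} Γ^m_{θ r}
  = (-1) - (0) + (0) - (-1) = 0
R^θ_{θ θ θ} = 0 (a repeated index in an antisymmetric pair)
R_{θθ} = R^r_{θ r θ} + R^θ_{θ θ θ} = (0) + (0) = 0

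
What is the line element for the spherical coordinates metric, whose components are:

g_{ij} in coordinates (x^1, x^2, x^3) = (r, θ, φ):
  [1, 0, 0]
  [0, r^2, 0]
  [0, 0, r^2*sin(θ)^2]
ds^2 = g_{ij} dx^i dx^j; only the non-zero components contribute.
ds^2 = dr^2 + r^2 dθ^2 + r^2*sin(θ)^2 dφ^2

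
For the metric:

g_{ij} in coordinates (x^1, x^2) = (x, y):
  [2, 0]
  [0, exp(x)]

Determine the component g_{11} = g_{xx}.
With x^1 = x, x^2 = y, g_{11} = g_{xx} is the row-1, column-1 entry of the matrix.
g_{11} = 2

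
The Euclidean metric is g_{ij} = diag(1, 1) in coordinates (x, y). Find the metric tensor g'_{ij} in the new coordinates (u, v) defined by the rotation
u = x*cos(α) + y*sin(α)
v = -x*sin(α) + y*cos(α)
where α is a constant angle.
Invert the transformation: x = u*cos(α) - v*sin(α), y = u*sin(α) + v*cos(α)
g'_{ij} = (∂x^k/∂x'^i)(∂x^l/∂x'^j) g_{kl}; with g_{kl} = δ_{kl} this is Σ_k (∂x^k/∂x'^i)(∂x^k/∂x'^j).
Jacobian: ∂x/∂u = cos(α), ∂x/∂v = -sin(α), ∂y/∂u = sin(α), ∂y/∂v = cos(α)
g'_{uu} = (cos(α))(cos(α)) + (sin(α))(sin(α)) = 1
g'_{uv} = (cos(α))(-sin(α)) + (sin(α))(cos(α)) = 0
g'_{vv} = (-sin(α))(-sin(α)) + (cos(α))(cos(α)) = 1
g'_{ij} = diag(1, 1)
The Euclidean metric is invariant under rotations.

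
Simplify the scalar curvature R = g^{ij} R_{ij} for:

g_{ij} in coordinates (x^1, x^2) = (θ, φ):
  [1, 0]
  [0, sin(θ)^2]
Non-zero Christoffel symbols (Γ^k_{ij} = Γ^k_{ji}):
Γ^θ_{φ φ} = -sin(2*θ)/2
Γ^φ_{θ φ} = 1/tan(θ)
Ricci tensor (R_{ij} = R^k_{ikj}): R_{θθ} = 1, R_{θφ} = 0, R_{φφ} = sin(θ)^2
Inverse metric: g^{θθ} = 1, g^{φφ} = 1/sin(θ)^2
R = g^{ij} R_{ij} = (1)(1) + (1/sin(θ)^2)(sin(θ)^2) = 2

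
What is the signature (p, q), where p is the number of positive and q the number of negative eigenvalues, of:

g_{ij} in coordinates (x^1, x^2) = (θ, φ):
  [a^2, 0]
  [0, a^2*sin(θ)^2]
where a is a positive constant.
The metric is diagonal, so its eigenvalues are the diagonal entries: a^2, a^2*sin(θ)^2 (at a generic point, where coordinate-dependent entries are positive).
2 positive, 0 negative.
(2, 0) - Riemannian (positive definite)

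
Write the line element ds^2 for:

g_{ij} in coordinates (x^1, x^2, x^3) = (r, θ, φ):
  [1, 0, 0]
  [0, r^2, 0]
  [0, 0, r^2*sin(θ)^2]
ds^2 = g_{ij} dx^i dx^j; only the non-zero components contribute.
ds^2 = dr^2 + r^2 dθ^2 + r^2*sin(θ)^2 dφ^2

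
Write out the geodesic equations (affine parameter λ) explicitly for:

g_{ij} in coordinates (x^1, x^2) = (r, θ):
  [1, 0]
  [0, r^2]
Geodesic equation: d^2x^k/dλ^2 + Γ^k_{ij} (dx^i/dλ)(dx^j/dλ) = 0.
Non-zero Christoffel symbols:
Γ^r_{θ θ} = -r
Γ^θ_{r θ} = 1/r
Substituting (the symmetric pair Γ^k_{ij}, Γ^k_{ji} combines into a factor 2):
d^2r/dλ^2 - r (dθ/dλ)^2 = 0
d^2θ/dλ^2 + (2/r) (dr/dλ)(dθ/dλ) = 0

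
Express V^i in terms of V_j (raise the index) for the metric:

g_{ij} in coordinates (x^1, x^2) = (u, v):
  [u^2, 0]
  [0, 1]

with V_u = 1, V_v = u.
Inverse metric (diagonal): g^{uu} = 1/u^2, g^{vv} = 1
V^i = g^{ij} V_j:
V^u = (1/u^2)(1) + (0)(u) = 1/u^2
V^v = (0)(1) + (1)(u) = u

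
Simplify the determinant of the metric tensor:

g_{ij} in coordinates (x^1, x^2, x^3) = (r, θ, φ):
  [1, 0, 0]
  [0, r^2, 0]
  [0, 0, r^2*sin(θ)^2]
Diagonal metric: det(g) = g_{11}·g_{22}·g_{33}
= (1)·(r^2)·(r^2*sin(θ)^2)
det(g) = r^4*sin(θ)^2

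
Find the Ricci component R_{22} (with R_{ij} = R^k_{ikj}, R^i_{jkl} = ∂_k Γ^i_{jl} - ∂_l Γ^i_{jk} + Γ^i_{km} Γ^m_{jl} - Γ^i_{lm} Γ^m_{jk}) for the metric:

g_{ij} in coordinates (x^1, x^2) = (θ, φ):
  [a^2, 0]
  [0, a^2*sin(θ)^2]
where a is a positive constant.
Non-zero Christoffel symbols (Γ^k_{ij} = Γ^k_{ji}):
Γ^θ_{φ φ} = -sin(2*θ)/2
Γ^φ_{θ φ} = 1/tan(θ)
R^θ_{φ θ φ} = ∂_θ Γ^θ_{φ φ} - ∂_φ Γ^θ_{φ θ} + Γ^θ_{θ m} Γ^m_{φ φ} - Γ^θ_{φ m} Γ^m_{φ θ}
  = (-cos(2*θ)) - (0) + (0) - (-cos(θ)^2) = sin(θ)^2
R^φ_{φ φ φ} = 0 (a repeated index in an antisymmetric pair)
R_{φφ} = R^θ_{φ θ φ} + R^φ_{φ φ φ} = (sin(θ)^2) + (0) = sin(θ)^2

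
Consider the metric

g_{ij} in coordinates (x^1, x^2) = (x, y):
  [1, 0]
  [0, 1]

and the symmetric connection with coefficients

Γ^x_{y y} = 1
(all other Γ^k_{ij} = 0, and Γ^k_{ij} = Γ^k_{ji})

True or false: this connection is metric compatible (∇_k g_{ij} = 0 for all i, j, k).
Using ∇_k g_{ij} = ∂_k g_{ij} - Γ^m_{ki} g_{mj} - Γ^m_{kj} g_{im}:
∇_y g_{xy} = (0) - (0) - (1) = -1 ≠ 0
So the connection is not metric compatible (it is not the Levi-Civita connection).
False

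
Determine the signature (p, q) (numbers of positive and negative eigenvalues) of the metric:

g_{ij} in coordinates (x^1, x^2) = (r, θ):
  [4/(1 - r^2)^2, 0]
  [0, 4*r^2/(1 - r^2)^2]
The metric is diagonal, so its eigenvalues are the diagonal entries: 4/(1 - r^2)^2, 4*r^2/(1 - r^2)^2 (at a generic point, where coordinate-dependent entries are positive).
2 positive, 0 negative.
(2, 0) - Riemannian (positive definite)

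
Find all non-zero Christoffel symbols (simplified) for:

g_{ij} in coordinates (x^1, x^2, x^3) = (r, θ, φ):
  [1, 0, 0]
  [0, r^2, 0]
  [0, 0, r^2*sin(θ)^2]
Using Γ^k_{ij} = (1/2) g^{km} (∂_i g_{mj} + ∂_j g_{mi} - ∂_m g_{ij}); the metric is diagonal, so only the m = k term contributes.
Non-zero symbols (using the symmetry Γ^k_{ij} = Γ^k_{ji}):
Γ^r_{θ θ} = (1/2) g^{rr} (∂_θ g_{rθ} + ∂_θ g_{rθ} - ∂_r g_{θθ}) = (1/2)(1)((0) + (0) - (2*r)) = -r
Γ^r_{φ φ} = (1/2) g^{rr} (∂_φ g_{rφ} + ∂_φ g_{rφ} - ∂_r g_{φφ}) = (1/2)(1)((0) + (0) - (2*r*sin(θ)^2)) = -r*sin(θ)^2
Γ^θ_{r θ} = (1/2) g^{θθ} (∂_r g_{θθ} + ∂_θ g_{θr} - ∂_θ g_{rθ}) = (1/2)(1/r^2)((2*r) + (0) - (0)) = 1/r
Γ^θ_{φ φ} = (1/2) g^{θθ} (∂_φ g_{θφ} + ∂_φ g_{θφ} - ∂_θ g_{φφ}) = (1/2)(1/r^2)((0) + (0) - (r^2*sin(2*θ))) = -sin(2*θ)/2
Γ^φ_{r φ} = (1/2) g^{φφ} (∂_r g_{φφ} + ∂_φ g_{φr} - ∂_φ g_{rφ}) = (1/2)(1/(r^2*sin(θ)^2))((2*r*sin(θ)^2) + (0) - (0)) = 1/r
Γ^φ_{θ φ} = (1/2) g^{φφ} (∂_θ g_{φφ} + ∂_φ g_{φθ} - ∂_φ g_{θφ}) = (1/2)(1/(r^2*sin(θ)^2))((r^2*sin(2*θ)) + (0) - (0)) = 1/tan(θ)
All other Christoffel symbols are zero.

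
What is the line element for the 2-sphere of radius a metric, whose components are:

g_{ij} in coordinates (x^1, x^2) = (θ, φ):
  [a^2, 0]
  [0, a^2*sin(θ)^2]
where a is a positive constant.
ds^2 = g_{ij} dx^i dx^j; only the non-zero components contribute.
ds^2 = a^2 dθ^2 + a^2*sin(θ)^2 dφ^2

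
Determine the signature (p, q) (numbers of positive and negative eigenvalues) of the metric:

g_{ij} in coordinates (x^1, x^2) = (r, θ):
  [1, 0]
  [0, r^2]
The metric is diagonal, so its eigenvalues are the diagonal entries: 1, r^2 (at a generic point, where coordinate-dependent entries are positive).
2 positive, 0 negative.
(2, 0) - Riemannian (positive definite)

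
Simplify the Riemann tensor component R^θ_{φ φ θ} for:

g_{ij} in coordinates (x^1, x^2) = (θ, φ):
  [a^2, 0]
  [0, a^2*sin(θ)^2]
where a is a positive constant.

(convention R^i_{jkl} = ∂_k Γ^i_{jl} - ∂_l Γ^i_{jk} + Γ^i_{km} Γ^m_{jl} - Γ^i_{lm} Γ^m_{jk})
Non-zero Christoffel symbols (Γ^k_{ij} = Γ^k_{ji}):
Γ^θ_{φ φ} = -sin(2*θ)/2
Γ^φ_{θ φ} = 1/tan(θ)
R^θ_{φ φ θ} = ∂_φ Γ^θ_{φ θ} - ∂_θ Γ^θ_{φ φ} + Γ^θ_{φ m} Γ^m_{φ θ} - Γ^θ_{θ m} Γ^m_{φ φ}
  = (0) - (-cos(2*θ)) + (-cos(θ)^2) - (0) = -sin(θ)^2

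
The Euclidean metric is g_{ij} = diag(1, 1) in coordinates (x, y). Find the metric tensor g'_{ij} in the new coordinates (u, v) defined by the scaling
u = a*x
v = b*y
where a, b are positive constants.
Invert the transformation: x = u/a, y = v/b
g'_{ij} = (∂x^k/∂x'^i)(∂x^l/∂x'^j) g_{kl}; with g_{kl} = δ_{kl} this is Σ_k (∂x^k/∂x'^i)(∂x^k/∂x'^j).
Jacobian: ∂x/∂u = 1/a, ∂x/∂v = 0, ∂y/∂u = 0, ∂y/∂v = 1/b
g'_{uu} = (1/a)(1/a) + (0)(0) = 1/a^2
g'_{uv} = (1/a)(0) + (0)(1/b) = 0
g'_{vv} = (0)(0) + (1/b)(1/b) = 1/b^2
g'_{ij} = diag(1/a^2, 1/b^2)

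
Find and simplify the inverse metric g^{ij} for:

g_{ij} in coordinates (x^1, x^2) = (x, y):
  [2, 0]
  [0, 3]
The metric is diagonal, so g^{ij} is diagonal with entries 1/g_{ii}: diag(1/2, 1/3).
g^{ij}:
  [1/2, 0]
  [0, 1/3]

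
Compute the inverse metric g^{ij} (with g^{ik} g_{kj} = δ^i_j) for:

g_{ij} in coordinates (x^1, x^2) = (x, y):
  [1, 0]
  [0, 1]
The metric is diagonal, so g^{ij} is diagonal with entries 1/g_{ii}: diag(1, 1).
g^{ij}:
  [1, 0]
  [0, 1]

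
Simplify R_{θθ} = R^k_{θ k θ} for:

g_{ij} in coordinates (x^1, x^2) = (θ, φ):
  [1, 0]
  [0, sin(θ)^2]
Non-zero Christoffel symbols (Γ^k_{ij} = Γ^k_{ji}):
Γ^θ_{φ φ} = -sin(2*θ)/2
Γ^φ_{θ φ} = 1/tan(θ)
R^θ_{θ θ θ} = 0 (a repeated index in an antisymmetric pair)
R^φ_{θ φ θ} = ∂_φ Γ^φ_{θ θ} - ∂_θ Γ^φ_{θ φ} + Γ^φ_{φ m} Γ^m_{θ θ} - Γ^φ_{θ m} Γ^m_{θ φ}
  = (0) - (-1/sin(θ)^2) + (0) - (1/tan(θ)^2) = 1
R_{θθ} = R^θ_{θ θ θ} + R^φ_{θ φ θ} = (0) + (1) = 1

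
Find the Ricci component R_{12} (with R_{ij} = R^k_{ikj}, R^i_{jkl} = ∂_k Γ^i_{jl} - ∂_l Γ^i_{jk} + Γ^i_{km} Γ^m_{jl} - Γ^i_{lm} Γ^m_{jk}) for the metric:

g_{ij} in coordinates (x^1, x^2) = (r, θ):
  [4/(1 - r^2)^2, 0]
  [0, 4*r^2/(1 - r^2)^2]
Non-zero Christoffel symbols (Γ^k_{ij} = Γ^k_{ji}):
Γ^r_{r r} = 2*r/(1 - r^2)
Γ^r_{θ θ} = (r^3 + r)/(r^2 - 1)
Γ^θ_{r θ} = (-r^2 - 1)/(r^3 - r)
R^r_{r r θ} = 0 (a repeated index in an antisymmetric pair)
R^θ_{r θ θ} = 0 (a repeated index in an antisymmetric pair)
R_{rθ} = R^r_{r r θ} + R^θ_{r θ θ} = (0) + (0) = 0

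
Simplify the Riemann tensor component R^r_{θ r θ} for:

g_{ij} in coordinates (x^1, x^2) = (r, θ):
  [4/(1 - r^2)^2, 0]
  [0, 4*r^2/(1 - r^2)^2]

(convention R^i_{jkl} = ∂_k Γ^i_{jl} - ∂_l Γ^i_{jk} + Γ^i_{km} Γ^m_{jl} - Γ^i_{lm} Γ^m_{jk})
Non-zero Christoffel symbols (Γ^k_{ij} = Γ^k_{ji}):
Γ^r_{r r} = 2*r/(1 - r^2)
Γ^r_{θ θ} = (r^3 + r)/(r^2 - 1)
Γ^θ_{r θ} = (-r^2 - 1)/(r^3 - r)
R^r_{θ r θ} = ∂_r Γ^r_{θ θ} - ∂_θ Γ^r_{θ r} + Γ^r_{r m} Γ^m_{θ θ} - Γ^r_{θ m} Γ^m_{θ r}
  = ((r^4 - 4*r^2 - 1)/(r^2 - 1)^2) - (0) + (-2*r^2*(r^2 + 1)/(r^2 - 1)^2) - (-(r^2 + 1)^2/(r^2 - 1)^2) = -4*r^2/(r^2 - 1)^2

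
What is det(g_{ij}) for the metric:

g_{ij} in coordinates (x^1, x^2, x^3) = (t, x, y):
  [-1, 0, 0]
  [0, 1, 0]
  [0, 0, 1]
Diagonal metric: det(g) = g_{11}·g_{22}·g_{33}
= (-1)·(1)·(1)
det(g) = -1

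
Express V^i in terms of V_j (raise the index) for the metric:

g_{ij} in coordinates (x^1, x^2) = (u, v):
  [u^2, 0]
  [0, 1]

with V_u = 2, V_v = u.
Inverse metric (diagonal): g^{uu} = 1/u^2, g^{vv} = 1
V^i = g^{ij} V_j:
V^u = (1/u^2)(2) + (0)(u) = 2/u^2
V^v = (0)(2) + (1)(u) = u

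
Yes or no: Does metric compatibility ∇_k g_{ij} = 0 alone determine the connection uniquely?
One also needs vanishing torsion; metric compatibility plus torsion-freeness singles out the Levi-Civita connection.
No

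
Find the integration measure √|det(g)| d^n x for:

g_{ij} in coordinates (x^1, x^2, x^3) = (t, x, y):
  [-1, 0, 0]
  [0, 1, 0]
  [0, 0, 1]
det(g) = -1
√|det(g)| = 1
Volume element: dV = 1 dt dx dy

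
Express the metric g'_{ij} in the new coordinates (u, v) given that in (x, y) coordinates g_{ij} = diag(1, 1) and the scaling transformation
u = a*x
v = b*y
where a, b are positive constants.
Invert the transformation: x = u/a, y = v/b
g'_{ij} = (∂x^k/∂x'^i)(∂x^l/∂x'^j) g_{kl}; with g_{kl} = δ_{kl} this is Σ_k (∂x^k/∂x'^i)(∂x^k/∂x'^j).
Jacobian: ∂x/∂u = 1/a, ∂x/∂v = 0, ∂y/∂u = 0, ∂y/∂v = 1/b
g'_{uu} = (1/a)(1/a) + (0)(0) = 1/a^2
g'_{uv} = (1/a)(0) + (0)(1/b) = 0
g'_{vv} = (0)(0) + (1/b)(1/b) = 1/b^2
g'_{ij} = diag(1/a^2, 1/b^2)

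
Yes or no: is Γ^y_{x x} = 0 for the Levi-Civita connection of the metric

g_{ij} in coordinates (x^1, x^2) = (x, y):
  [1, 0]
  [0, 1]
Γ^y_{x x} = (1/2) g^{yy} (∂_x g_{yx} + ∂_x g_{yx} - ∂_y g_{xx}) = (1/2)(1)((0) + (0) - (0)) = 0
This equals the proposed value 0.
Yes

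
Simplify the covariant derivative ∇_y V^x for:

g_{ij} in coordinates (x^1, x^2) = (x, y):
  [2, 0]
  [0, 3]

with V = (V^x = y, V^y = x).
All Christoffel symbols are zero.
∇_y V^x = ∂_y V^x + Γ^x_{y j} V^j
  = (1) + (0)(y) + (0)(x)
  = 1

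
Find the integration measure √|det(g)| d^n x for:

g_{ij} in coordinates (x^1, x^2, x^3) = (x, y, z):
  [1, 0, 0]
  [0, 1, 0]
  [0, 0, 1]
det(g) = 1
√|det(g)| = 1
Volume element: dV = 1 dx dy dz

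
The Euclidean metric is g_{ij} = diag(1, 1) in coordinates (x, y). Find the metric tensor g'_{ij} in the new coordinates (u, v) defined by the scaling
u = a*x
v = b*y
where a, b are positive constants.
Invert the transformation: x = u/a, y = v/b
g'_{ij} = (∂x^k/∂x'^i)(∂x^l/∂x'^j) g_{kl}; with g_{kl} = δ_{kl} this is Σ_k (∂x^k/∂x'^i)(∂x^k/∂x'^j).
Jacobian: ∂x/∂u = 1/a, ∂x/∂v = 0, ∂y/∂u = 0, ∂y/∂v = 1/b
g'_{uu} = (1/a)(1/a) + (0)(0) = 1/a^2
g'_{uv} = (1/a)(0) + (0)(1/b) = 0
g'_{vv} = (0)(0) + (1/b)(1/b) = 1/b^2
g'_{ij} = diag(1/a^2, 1/b^2)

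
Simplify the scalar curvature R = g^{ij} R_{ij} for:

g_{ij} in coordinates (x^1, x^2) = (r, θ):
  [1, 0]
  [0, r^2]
Non-zero Christoffel symbols (Γ^k_{ij} = Γ^k_{ji}):
Γ^r_{θ θ} = -r
Γ^θ_{r θ} = 1/r
Ricci tensor (R_{ij} = R^k_{ikj}): R_{rr} = 0, R_{rθ} = 0, R_{θθ} = 0
Inverse metric: g^{rr} = 1, g^{θθ} = 1/r^2
R = g^{ij} R_{ij} = (1)(0) + (1/r^2)(0) = 0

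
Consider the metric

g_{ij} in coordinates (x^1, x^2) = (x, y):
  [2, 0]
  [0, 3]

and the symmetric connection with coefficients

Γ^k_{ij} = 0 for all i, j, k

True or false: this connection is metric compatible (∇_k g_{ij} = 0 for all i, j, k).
Using ∇_k g_{ij} = ∂_k g_{ij} - Γ^m_{ki} g_{mj} - Γ^m_{kj} g_{im}:
e.g. ∇_x g_{xy} = (0) - (0) - (0) = 0
Every component ∇_k g_{ij} vanishes: the connection is metric compatible.
True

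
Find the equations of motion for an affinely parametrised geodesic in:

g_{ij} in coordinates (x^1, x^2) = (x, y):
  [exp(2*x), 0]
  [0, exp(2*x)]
Geodesic equation: d^2x^k/dλ^2 + Γ^k_{ij} (dx^i/dλ)(dx^j/dλ) = 0.
Non-zero Christoffel symbols:
Γ^x_{x x} = 1
Γ^x_{y y} = -1
Γ^y_{x y} = 1
Substituting (the symmetric pair Γ^k_{ij}, Γ^k_{ji} combines into a factor 2):
d^2x/dλ^2 + (dx/dλ)^2 - (dy/dλ)^2 = 0
d^2y/dλ^2 + 2 (dx/dλ)(dy/dλ) = 0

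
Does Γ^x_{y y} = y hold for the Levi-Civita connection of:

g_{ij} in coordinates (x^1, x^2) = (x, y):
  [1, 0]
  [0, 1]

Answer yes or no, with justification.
Γ^x_{y y} = (1/2) g^{xx} (∂_y g_{xy} + ∂_y g_{xy} - ∂_x g_{yy}) = (1/2)(1)((0) + (0) - (0)) = 0
This differs from the proposed value y.
No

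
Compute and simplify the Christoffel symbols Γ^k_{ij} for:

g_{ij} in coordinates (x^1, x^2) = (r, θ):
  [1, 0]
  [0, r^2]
Using Γ^k_{ij} = (1/2) g^{km} (∂_i g_{mj} + ∂_j g_{mi} - ∂_m g_{ij}); the metric is diagonal, so only the m = k term contributes.
Non-zero symbols (using the symmetry Γ^k_{ij} = Γ^k_{ji}):
Γ^r_{θ θ} = (1/2) g^{rr} (∂_θ g_{rθ} + ∂_θ g_{rθ} - ∂_r g_{θθ}) = (1/2)(1)((0) + (0) - (2*r)) = -r
Γ^θ_{r θ} = (1/2) g^{θθ} (∂_r g_{θθ} + ∂_θ g_{θr} - ∂_θ g_{rθ}) = (1/2)(1/r^2)((2*r) + (0) - (0)) = 1/r
All other Christoffel symbols are zero.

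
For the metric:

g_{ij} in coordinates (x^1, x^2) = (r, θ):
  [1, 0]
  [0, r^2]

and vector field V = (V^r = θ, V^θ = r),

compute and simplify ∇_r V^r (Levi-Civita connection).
Non-zero Christoffel symbols:
Γ^r_{θ θ} = -r
Γ^θ_{r θ} = 1/r
∇_r V^r = ∂_r V^r + Γ^r_{r j} V^j
  = (0) + (0)(θ) + (0)(r)
  = 0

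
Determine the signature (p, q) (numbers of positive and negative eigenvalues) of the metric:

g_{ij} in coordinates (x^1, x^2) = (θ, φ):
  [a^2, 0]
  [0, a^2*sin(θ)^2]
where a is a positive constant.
The metric is diagonal, so its eigenvalues are the diagonal entries: a^2, a^2*sin(θ)^2 (at a generic point, where coordinate-dependent entries are positive).
2 positive, 0 negative.
(2, 0) - Riemannian (positive definite)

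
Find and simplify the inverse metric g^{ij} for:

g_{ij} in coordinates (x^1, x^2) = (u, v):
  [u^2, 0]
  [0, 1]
The metric is diagonal, so g^{ij} is diagonal with entries 1/g_{ii}: diag(1/(u^2), 1).
g^{ij}:
  [1/u^2, 0]
  [0, 1]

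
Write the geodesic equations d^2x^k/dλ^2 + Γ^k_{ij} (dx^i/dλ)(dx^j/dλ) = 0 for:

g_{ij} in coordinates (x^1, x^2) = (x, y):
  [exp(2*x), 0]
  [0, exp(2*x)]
Geodesic equation: d^2x^k/dλ^2 + Γ^k_{ij} (dx^i/dλ)(dx^j/dλ) = 0.
Non-zero Christoffel symbols:
Γ^x_{x x} = 1
Γ^x_{y y} = -1
Γ^y_{x y} = 1
Substituting (the symmetric pair Γ^k_{ij}, Γ^k_{ji} combines into a factor 2):
d^2x/dλ^2 + (dx/dλ)^2 - (dy/dλ)^2 = 0
d^2y/dλ^2 + 2 (dx/dλ)(dy/dλ) = 0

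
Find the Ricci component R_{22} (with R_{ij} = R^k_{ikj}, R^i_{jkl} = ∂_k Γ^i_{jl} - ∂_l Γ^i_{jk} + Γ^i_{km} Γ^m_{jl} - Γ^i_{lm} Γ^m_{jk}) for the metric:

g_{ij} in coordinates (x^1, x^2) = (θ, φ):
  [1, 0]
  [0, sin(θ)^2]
Non-zero Christoffel symbols (Γ^k_{ij} = Γ^k_{ji}):
Γ^θ_{φ φ} = -sin(2*θ)/2
Γ^φ_{θ φ} = 1/tan(θ)
R^θ_{φ θ φ} = ∂_θ Γ^θ_{φ φ} - ∂_φ Γ^θ_{φ θ} + Γ^θ_{θ m} Γ^m_{φ φ} - Γ^θ_{φ m} Γ^m_{φ θ}
  = (-cos(2*θ)) - (0) + (0) - (-cos(θ)^2) = sin(θ)^2
R^φ_{φ φ φ} = 0 (a repeated index in an antisymmetric pair)
R_{φφ} = R^θ_{φ θ φ} + R^φ_{φ φ φ} = (sin(θ)^2) + (0) = sin(θ)^2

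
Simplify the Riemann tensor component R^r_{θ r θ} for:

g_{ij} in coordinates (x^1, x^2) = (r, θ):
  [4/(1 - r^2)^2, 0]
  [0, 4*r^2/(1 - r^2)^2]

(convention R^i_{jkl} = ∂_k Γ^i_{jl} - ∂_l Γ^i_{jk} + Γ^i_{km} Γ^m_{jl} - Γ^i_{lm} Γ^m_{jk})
Non-zero Christoffel symbols (Γ^k_{ij} = Γ^k_{ji}):
Γ^r_{r r} = 2*r/(1 - r^2)
Γ^r_{θ θ} = (r^3 + r)/(r^2 - 1)
Γ^θ_{r θ} = (-r^2 - 1)/(r^3 - r)
R^r_{θ r θ} = ∂_r Γ^r_{θ θ} - ∂_θ Γ^r_{θ r} + Γ^r_{r m} Γ^m_{θ θ} - Γ^r_{θ m} Γ^m_{θ r}
  = ((r^4 - 4*r^2 - 1)/(r^2 - 1)^2) - (0) + (-2*r^2*(r^2 + 1)/(r^2 - 1)^2) - (-(r^2 + 1)^2/(r^2 - 1)^2) = -4*r^2/(r^2 - 1)^2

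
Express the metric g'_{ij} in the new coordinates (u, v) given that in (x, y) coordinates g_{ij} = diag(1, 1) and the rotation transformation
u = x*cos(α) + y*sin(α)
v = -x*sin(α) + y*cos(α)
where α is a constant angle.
Invert the transformation: x = u*cos(α) - v*sin(α), y = u*sin(α) + v*cos(α)
g'_{ij} = (∂x^k/∂x'^i)(∂x^l/∂x'^j) g_{kl}; with g_{kl} = δ_{kl} this is Σ_k (∂x^k/∂x'^i)(∂x^k/∂x'^j).
Jacobian: ∂x/∂u = cos(α), ∂x/∂v = -sin(α), ∂y/∂u = sin(α), ∂y/∂v = cos(α)
g'_{uu} = (cos(α))(cos(α)) + (sin(α))(sin(α)) = 1
g'_{uv} = (cos(α))(-sin(α)) + (sin(α))(cos(α)) = 0
g'_{vv} = (-sin(α))(-sin(α)) + (cos(α))(cos(α)) = 1
g'_{ij} = diag(1, 1)
The Euclidean metric is invariant under rotations.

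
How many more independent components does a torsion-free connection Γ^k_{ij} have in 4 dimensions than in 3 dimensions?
Independent components in n dimensions: n × n(n+1)/2 = n^2(n+1)/2.
4D: 4 × 10 = 40
3D: 3 × 6 = 18
Difference = 40 - 18 = 22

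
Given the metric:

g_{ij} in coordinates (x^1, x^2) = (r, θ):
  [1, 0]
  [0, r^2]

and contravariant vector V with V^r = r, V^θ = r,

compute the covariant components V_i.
V_i = g_{ij} V^j:
V_r = (1)(r) + (0)(r) = r
V_θ = (0)(r) + (r^2)(r) = r^3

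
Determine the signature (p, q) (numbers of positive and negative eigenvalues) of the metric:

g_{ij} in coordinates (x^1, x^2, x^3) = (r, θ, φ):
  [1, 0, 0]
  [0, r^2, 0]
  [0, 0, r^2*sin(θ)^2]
The metric is diagonal, so its eigenvalues are the diagonal entries: 1, r^2, r^2*sin(θ)^2 (at a generic point, where coordinate-dependent entries are positive).
3 positive, 0 negative.
(3, 0) - Riemannian (positive definite)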